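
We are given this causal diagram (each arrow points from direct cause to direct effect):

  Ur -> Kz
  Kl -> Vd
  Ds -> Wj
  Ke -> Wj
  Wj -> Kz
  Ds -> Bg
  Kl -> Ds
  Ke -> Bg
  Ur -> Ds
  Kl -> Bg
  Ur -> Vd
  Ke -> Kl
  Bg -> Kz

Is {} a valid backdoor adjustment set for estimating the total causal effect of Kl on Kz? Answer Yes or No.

Backdoor paths from Kl to Kz (paths whose first edge points into Kl):
  P1: Kl <- Ke -> Bg <- Ds <- Ur -> Kz
  P2: Kl <- Ke -> Bg <- Ds -> Wj -> Kz
  P3: Kl <- Ke -> Bg -> Kz
  P4: Kl <- Ke -> Wj <- Ds <- Ur -> Kz
  P5: Kl <- Ke -> Wj <- Ds -> Bg -> Kz
  P6: Kl <- Ke -> Wj -> Kz
Condition 1 (no descendant of Kl in the set): holds — descendants of Kl are {Bg, Ds, Kz, Vd, Wj}; none are in {}.
Condition 2 (every backdoor path blocked by {}):
  P1: blocked at collider Bg (neither it nor any descendant is in the conditioning set).
  P2: blocked at collider Bg (neither it nor any descendant is in the conditioning set).
  P3: open — no interior node is in the conditioning set.
  P4: blocked at collider Wj (neither it nor any descendant is in the conditioning set).
  P5: blocked at collider Wj (neither it nor any descendant is in the conditioning set).
  P6: open — no interior node is in the conditioning set.
{} does not satisfy the backdoor criterion.

No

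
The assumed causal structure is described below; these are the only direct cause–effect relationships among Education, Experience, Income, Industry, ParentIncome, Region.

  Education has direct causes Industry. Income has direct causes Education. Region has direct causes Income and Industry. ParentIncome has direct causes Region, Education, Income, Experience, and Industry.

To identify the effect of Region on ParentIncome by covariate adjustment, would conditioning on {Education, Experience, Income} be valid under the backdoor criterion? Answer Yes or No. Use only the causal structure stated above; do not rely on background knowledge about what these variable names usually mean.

Backdoor paths from Region to ParentIncome (paths whose first edge points into Region):
  P1: Region <- Industry -> Education -> Income -> ParentIncome
  P2: Region <- Industry -> Education -> ParentIncome
  P3: Region <- Industry -> ParentIncome
  P4: Region <- Income <- Education <- Industry -> ParentIncome
  P5: Region <- Income <- Education -> ParentIncome
  P6: Region <- Income -> ParentIncome
Condition 1 (no descendant of Region in the set): holds — descendants of Region are {ParentIncome}; none are in {Education, Experience, Income}.
Condition 2 (every backdoor path blocked by {Education, Experience, Income}):
  P1: blocked at chain node Education ∈ conditioning set.
  P2: blocked at chain node Education ∈ conditioning set.
  P3: open — no interior node is in the conditioning set.
  P4: blocked at chain node Income ∈ conditioning set.
  P5: blocked at chain node Income ∈ conditioning set.
  P6: blocked at fork node Income ∈ conditioning set.
{Education, Experience, Income} does not satisfy the backdoor criterion.

No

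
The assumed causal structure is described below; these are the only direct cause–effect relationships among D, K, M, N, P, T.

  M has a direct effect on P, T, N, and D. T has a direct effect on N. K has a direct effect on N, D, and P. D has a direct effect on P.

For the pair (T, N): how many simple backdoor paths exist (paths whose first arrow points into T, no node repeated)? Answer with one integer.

A backdoor path from T to N is any simple undirected path whose first edge points into T (i.e. leaves T via a parent).
Parents of T: {M}.
Enumerating:
  P1: T <- M -> D <- K -> N
  P2: T <- M -> D -> P <- K -> N
  P3: T <- M -> N
  P4: T <- M -> P <- K -> N
  P5: T <- M -> P <- D <- K -> N
That exhausts the simple backdoor paths. Count: 5.

5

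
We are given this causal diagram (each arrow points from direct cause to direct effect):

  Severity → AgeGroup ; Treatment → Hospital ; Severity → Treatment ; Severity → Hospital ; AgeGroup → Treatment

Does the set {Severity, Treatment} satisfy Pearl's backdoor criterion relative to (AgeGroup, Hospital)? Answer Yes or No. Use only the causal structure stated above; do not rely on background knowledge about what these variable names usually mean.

No

Backdoor paths from AgeGroup to Hospital (paths whose first edge points into AgeGroup):
  P1: AgeGroup <- Severity -> Treatment -> Hospital
  P2: AgeGroup <- Severity -> Hospital
Condition 1 (no descendant of AgeGroup in the set): FAILS — Treatment is a descendant of AgeGroup.
Condition 2 (every backdoor path blocked by {Severity, Treatment}):
  P1: blocked at fork node Severity ∈ conditioning set.
  P2: blocked at fork node Severity ∈ conditioning set.
{Severity, Treatment} does not satisfy the backdoor criterion.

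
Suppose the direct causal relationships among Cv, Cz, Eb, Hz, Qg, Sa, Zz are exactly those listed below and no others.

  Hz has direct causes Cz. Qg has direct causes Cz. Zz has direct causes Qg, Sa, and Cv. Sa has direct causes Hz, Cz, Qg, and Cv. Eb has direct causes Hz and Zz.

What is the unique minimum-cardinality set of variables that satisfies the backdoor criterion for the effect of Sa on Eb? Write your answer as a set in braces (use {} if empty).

{Cv, Hz, Qg}

Variables eligible for adjustment (non-descendants of Sa, excluding Sa and Eb): {Cv, Cz, Hz, Qg}.
Backdoor paths from Sa to Eb:
  P1: Sa <- Cz -> Qg -> Zz -> Eb
  P2: Sa <- Cz -> Hz -> Eb
  P3: Sa <- Qg <- Cz -> Hz -> Eb
  P4: Sa <- Qg -> Zz -> Eb
  P5: Sa <- Hz <- Cz -> Qg -> Zz -> Eb
  P6: Sa <- Hz -> Eb
  P7: Sa <- Cv -> Zz <- Qg <- Cz -> Hz -> Eb
  P8: Sa <- Cv -> Zz -> Eb
The empty set is not sufficient: P1 (Sa <- Cz -> Qg -> Zz -> Eb) has no collider blocking it and no conditioned non-collider, so it is open.
Try {Cv, Hz, Qg}:
  P1: blocked at chain node Qg ∈ conditioning set.
  P2: blocked at chain node Hz ∈ conditioning set.
  P3: blocked at chain node Qg ∈ conditioning set.
  P4: blocked at fork node Qg ∈ conditioning set.
  P5: blocked at chain node Hz ∈ conditioning set.
  P6: blocked at fork node Hz ∈ conditioning set.
  P7: blocked at fork node Cv ∈ conditioning set.
  P8: blocked at fork node Cv ∈ conditioning set.
{Cv, Hz, Qg} contains no descendant of Sa and blocks every backdoor path.
Every element of {Cv, Hz, Qg} is needed (dropping Cv leaves P8 open; dropping Hz leaves P2 open; dropping Qg leaves P1 open), so no proper subset is valid.
Among all size-3 subsets of the eligible variables, only {Cv, Hz, Qg} blocks every backdoor path, so it is the unique smallest valid adjustment set.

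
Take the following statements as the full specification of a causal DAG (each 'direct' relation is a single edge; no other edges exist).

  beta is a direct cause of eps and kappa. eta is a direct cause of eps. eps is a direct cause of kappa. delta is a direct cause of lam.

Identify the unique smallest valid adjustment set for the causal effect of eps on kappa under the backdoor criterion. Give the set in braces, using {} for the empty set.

Variables eligible for adjustment (non-descendants of eps, excluding eps and kappa): {beta, delta, eta, lam}.
Backdoor paths from eps to kappa:
  P1: eps <- beta -> kappa
The empty set is not sufficient: P1 (eps <- beta -> kappa) has no collider blocking it and no conditioned non-collider, so it is open.
Try {beta}:
  P1: blocked at fork node beta ∈ conditioning set.
{beta} contains no descendant of eps and blocks every backdoor path.
No other singleton works — e.g. {delta} leaves P1 open — so {beta} is the unique smallest valid adjustment set.

{beta}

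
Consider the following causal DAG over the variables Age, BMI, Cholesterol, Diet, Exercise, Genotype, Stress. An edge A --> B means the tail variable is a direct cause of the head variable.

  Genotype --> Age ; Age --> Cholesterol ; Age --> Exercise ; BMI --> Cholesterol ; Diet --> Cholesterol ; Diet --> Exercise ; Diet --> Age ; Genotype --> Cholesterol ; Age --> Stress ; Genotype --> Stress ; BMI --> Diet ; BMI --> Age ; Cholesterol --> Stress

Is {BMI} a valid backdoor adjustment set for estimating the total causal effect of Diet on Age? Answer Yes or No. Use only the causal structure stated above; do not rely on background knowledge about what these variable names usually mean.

Backdoor paths from Diet to Age (paths whose first edge points into Diet):
  P1: Diet <- BMI -> Age
  P2: Diet <- BMI -> Cholesterol <- Genotype -> Age
  P3: Diet <- BMI -> Cholesterol <- Genotype -> Stress <- Age
  P4: Diet <- BMI -> Cholesterol <- Age
  P5: Diet <- BMI -> Cholesterol -> Stress <- Genotype -> Age
  P6: Diet <- BMI -> Cholesterol -> Stress <- Age
Condition 1 (no descendant of Diet in the set): holds — descendants of Diet are {Age, Cholesterol, Exercise, Stress}; none are in {BMI}.
Condition 2 (every backdoor path blocked by {BMI}):
  P1: blocked at fork node BMI ∈ conditioning set.
  P2: blocked at fork node BMI ∈ conditioning set.
  P3: blocked at fork node BMI ∈ conditioning set.
  P4: blocked at fork node BMI ∈ conditioning set.
  P5: blocked at fork node BMI ∈ conditioning set.
  P6: blocked at fork node BMI ∈ conditioning set.
{BMI} satisfies the backdoor criterion.

Yes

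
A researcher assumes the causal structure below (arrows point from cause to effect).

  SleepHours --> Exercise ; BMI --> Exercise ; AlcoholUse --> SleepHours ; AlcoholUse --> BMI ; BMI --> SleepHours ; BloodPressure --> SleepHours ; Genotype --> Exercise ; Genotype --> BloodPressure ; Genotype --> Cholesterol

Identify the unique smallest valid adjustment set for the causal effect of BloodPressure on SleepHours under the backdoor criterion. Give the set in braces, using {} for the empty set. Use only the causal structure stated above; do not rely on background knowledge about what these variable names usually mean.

{}

Variables eligible for adjustment (non-descendants of BloodPressure, excluding BloodPressure and SleepHours): {AlcoholUse, BMI, Cholesterol, Genotype}.
Backdoor paths from BloodPressure to SleepHours:
  P1: BloodPressure <- Genotype -> Exercise <- BMI <- AlcoholUse -> SleepHours
  P2: BloodPressure <- Genotype -> Exercise <- BMI -> SleepHours
  P3: BloodPressure <- Genotype -> Exercise <- SleepHours
Each backdoor path contains an unconditioned collider, so every path is already blocked with the empty conditioning set:
  P1: blocked at collider Exercise (neither it nor any descendant is in the conditioning set).
  P2: blocked at collider Exercise (neither it nor any descendant is in the conditioning set).
  P3: blocked at collider Exercise (neither it nor any descendant is in the conditioning set).
The empty set is therefore the unique smallest valid set.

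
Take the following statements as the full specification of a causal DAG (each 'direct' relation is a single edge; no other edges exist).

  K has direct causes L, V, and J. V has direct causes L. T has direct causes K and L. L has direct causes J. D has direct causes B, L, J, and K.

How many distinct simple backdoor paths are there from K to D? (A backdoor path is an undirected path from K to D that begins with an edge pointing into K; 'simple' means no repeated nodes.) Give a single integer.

6

A backdoor path from K to D is any simple undirected path whose first edge points into K (i.e. leaves K via a parent).
Parents of K: {J, L, V}.
Enumerating:
  P1: K <- J -> L -> D
  P2: K <- J -> D
  P3: K <- L <- J -> D
  P4: K <- L -> D
  P5: K <- V <- L <- J -> D
  P6: K <- V <- L -> D
That exhausts the simple backdoor paths. Count: 6.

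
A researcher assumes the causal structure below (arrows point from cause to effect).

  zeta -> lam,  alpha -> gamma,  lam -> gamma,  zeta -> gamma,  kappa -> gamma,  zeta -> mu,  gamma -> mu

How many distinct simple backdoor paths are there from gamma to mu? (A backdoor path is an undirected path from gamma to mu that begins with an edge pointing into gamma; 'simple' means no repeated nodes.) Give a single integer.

2

A backdoor path from gamma to mu is any simple undirected path whose first edge points into gamma (i.e. leaves gamma via a parent).
Parents of gamma: {alpha, kappa, lam, zeta}.
Enumerating:
  P1: gamma <- zeta -> mu
  P2: gamma <- lam <- zeta -> mu
That exhausts the simple backdoor paths. Count: 2.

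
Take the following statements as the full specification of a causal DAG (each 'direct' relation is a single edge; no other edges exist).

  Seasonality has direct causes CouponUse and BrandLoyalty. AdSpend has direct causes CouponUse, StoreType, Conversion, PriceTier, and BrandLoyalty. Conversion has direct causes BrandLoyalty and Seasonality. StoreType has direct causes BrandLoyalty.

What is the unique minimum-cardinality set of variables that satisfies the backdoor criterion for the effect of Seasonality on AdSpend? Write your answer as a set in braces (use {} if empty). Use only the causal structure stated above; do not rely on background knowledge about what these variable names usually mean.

Variables eligible for adjustment (non-descendants of Seasonality, excluding Seasonality and AdSpend): {BrandLoyalty, CouponUse, PriceTier, StoreType}.
Backdoor paths from Seasonality to AdSpend:
  P1: Seasonality <- CouponUse -> AdSpend
  P2: Seasonality <- BrandLoyalty -> Conversion -> AdSpend
  P3: Seasonality <- BrandLoyalty -> StoreType -> AdSpend
  P4: Seasonality <- BrandLoyalty -> AdSpend
The empty set is not sufficient: P1 (Seasonality <- CouponUse -> AdSpend) has no collider blocking it and no conditioned non-collider, so it is open.
Try {BrandLoyalty, CouponUse}:
  P1: blocked at fork node CouponUse ∈ conditioning set.
  P2: blocked at fork node BrandLoyalty ∈ conditioning set.
  P3: blocked at fork node BrandLoyalty ∈ conditioning set.
  P4: blocked at fork node BrandLoyalty ∈ conditioning set.
{BrandLoyalty, CouponUse} contains no descendant of Seasonality and blocks every backdoor path.
Every element of {BrandLoyalty, CouponUse} is needed (dropping BrandLoyalty leaves P2 open; dropping CouponUse leaves P1 open), so no proper subset is valid.
Among all size-2 subsets of the eligible variables, only {BrandLoyalty, CouponUse} blocks every backdoor path, so it is the unique smallest valid adjustment set.

{BrandLoyalty, CouponUse}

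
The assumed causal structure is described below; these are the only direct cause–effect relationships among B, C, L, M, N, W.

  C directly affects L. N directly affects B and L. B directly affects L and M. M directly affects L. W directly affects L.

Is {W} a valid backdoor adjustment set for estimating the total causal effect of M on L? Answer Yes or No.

No

Backdoor paths from M to L (paths whose first edge points into M):
  P1: M <- B <- N -> L
  P2: M <- B -> L
Condition 1 (no descendant of M in the set): holds — descendants of M are {L}; none are in {W}.
Condition 2 (every backdoor path blocked by {W}):
  P1: open — no interior node is in the conditioning set.
  P2: open — no interior node is in the conditioning set.
{W} does not satisfy the backdoor criterion.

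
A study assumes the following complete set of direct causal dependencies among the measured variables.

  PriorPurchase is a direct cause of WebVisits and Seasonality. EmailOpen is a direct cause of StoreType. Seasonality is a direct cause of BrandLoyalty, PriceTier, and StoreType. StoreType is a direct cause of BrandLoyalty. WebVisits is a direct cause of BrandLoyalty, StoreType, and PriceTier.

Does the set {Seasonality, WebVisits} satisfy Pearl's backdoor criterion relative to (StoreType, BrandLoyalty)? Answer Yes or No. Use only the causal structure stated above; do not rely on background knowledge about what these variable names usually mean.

Backdoor paths from StoreType to BrandLoyalty (paths whose first edge points into StoreType):
  P1: StoreType <- WebVisits <- PriorPurchase -> Seasonality -> BrandLoyalty
  P2: StoreType <- WebVisits -> BrandLoyalty
  P3: StoreType <- WebVisits -> PriceTier <- Seasonality -> BrandLoyalty
  P4: StoreType <- Seasonality <- PriorPurchase -> WebVisits -> BrandLoyalty
  P5: StoreType <- Seasonality -> BrandLoyalty
  P6: StoreType <- Seasonality -> PriceTier <- WebVisits -> BrandLoyalty
Condition 1 (no descendant of StoreType in the set): holds — descendants of StoreType are {BrandLoyalty}; none are in {Seasonality, WebVisits}.
Condition 2 (every backdoor path blocked by {Seasonality, WebVisits}):
  P1: blocked at chain node WebVisits ∈ conditioning set.
  P2: blocked at fork node WebVisits ∈ conditioning set.
  P3: blocked at fork node WebVisits ∈ conditioning set.
  P4: blocked at chain node Seasonality ∈ conditioning set.
  P5: blocked at fork node Seasonality ∈ conditioning set.
  P6: blocked at fork node Seasonality ∈ conditioning set.
{Seasonality, WebVisits} satisfies the backdoor criterion.

Yes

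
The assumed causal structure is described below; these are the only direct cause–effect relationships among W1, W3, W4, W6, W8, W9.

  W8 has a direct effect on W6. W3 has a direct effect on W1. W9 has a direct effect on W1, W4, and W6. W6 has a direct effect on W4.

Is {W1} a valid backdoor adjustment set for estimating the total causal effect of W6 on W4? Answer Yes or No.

Backdoor paths from W6 to W4 (paths whose first edge points into W6):
  P1: W6 <- W9 -> W4
Condition 1 (no descendant of W6 in the set): holds — descendants of W6 are {W4}; none are in {W1}.
Condition 2 (every backdoor path blocked by {W1}):
  P1: open — no interior node is in the conditioning set.
{W1} does not satisfy the backdoor criterion.

No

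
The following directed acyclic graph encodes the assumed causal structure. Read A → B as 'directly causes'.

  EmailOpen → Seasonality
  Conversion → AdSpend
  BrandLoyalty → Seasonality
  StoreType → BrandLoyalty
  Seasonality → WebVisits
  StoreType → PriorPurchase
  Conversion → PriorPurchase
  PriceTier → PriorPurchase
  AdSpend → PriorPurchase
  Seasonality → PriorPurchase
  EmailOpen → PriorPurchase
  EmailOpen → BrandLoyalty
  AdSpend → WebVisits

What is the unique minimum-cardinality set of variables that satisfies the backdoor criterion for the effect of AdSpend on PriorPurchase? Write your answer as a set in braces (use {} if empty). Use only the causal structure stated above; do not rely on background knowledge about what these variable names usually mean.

{Conversion}

Variables eligible for adjustment (non-descendants of AdSpend, excluding AdSpend and PriorPurchase): {BrandLoyalty, Conversion, EmailOpen, PriceTier, Seasonality, StoreType}.
Backdoor paths from AdSpend to PriorPurchase:
  P1: AdSpend <- Conversion -> PriorPurchase
The empty set is not sufficient: P1 (AdSpend <- Conversion -> PriorPurchase) has no collider blocking it and no conditioned non-collider, so it is open.
Try {Conversion}:
  P1: blocked at fork node Conversion ∈ conditioning set.
{Conversion} contains no descendant of AdSpend and blocks every backdoor path.
No other singleton works — e.g. {EmailOpen} leaves P1 open — so {Conversion} is the unique smallest valid adjustment set.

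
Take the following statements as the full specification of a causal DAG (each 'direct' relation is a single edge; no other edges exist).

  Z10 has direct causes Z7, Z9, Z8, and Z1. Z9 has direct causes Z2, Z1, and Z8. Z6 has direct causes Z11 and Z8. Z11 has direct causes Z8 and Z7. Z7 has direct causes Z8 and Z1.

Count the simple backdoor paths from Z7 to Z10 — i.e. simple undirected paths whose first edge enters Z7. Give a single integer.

6

A backdoor path from Z7 to Z10 is any simple undirected path whose first edge points into Z7 (i.e. leaves Z7 via a parent).
Parents of Z7: {Z1, Z8}.
Enumerating:
  P1: Z7 <- Z8 -> Z9 <- Z1 -> Z10
  P2: Z7 <- Z8 -> Z9 -> Z10
  P3: Z7 <- Z8 -> Z10
  P4: Z7 <- Z1 -> Z9 <- Z8 -> Z10
  P5: Z7 <- Z1 -> Z9 -> Z10
  P6: Z7 <- Z1 -> Z10
That exhausts the simple backdoor paths. Count: 6.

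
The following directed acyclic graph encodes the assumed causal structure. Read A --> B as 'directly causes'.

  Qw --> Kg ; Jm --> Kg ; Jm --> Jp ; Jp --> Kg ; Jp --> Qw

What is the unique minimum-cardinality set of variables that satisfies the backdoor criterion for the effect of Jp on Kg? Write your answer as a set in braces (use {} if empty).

{Jm}

Variables eligible for adjustment (non-descendants of Jp, excluding Jp and Kg): {Jm}.
Backdoor paths from Jp to Kg:
  P1: Jp <- Jm -> Kg
The empty set is not sufficient: P1 (Jp <- Jm -> Kg) has no collider blocking it and no conditioned non-collider, so it is open.
Try {Jm}:
  P1: blocked at fork node Jm ∈ conditioning set.
{Jm} contains no descendant of Jp and blocks every backdoor path.
{Jm} is the unique smallest valid adjustment set.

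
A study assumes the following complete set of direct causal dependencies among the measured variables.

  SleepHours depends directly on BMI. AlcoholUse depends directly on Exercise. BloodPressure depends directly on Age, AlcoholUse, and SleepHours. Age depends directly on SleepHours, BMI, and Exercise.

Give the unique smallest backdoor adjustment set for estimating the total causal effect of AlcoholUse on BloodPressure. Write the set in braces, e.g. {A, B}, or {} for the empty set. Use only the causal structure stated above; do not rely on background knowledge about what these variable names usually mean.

Variables eligible for adjustment (non-descendants of AlcoholUse, excluding AlcoholUse and BloodPressure): {Age, BMI, Exercise, SleepHours}.
Backdoor paths from AlcoholUse to BloodPressure:
  P1: AlcoholUse <- Exercise -> Age <- BMI -> SleepHours -> BloodPressure
  P2: AlcoholUse <- Exercise -> Age <- SleepHours -> BloodPressure
  P3: AlcoholUse <- Exercise -> Age -> BloodPressure
The empty set is not sufficient: P3 (AlcoholUse <- Exercise -> Age -> BloodPressure) has no collider blocking it and no conditioned non-collider, so it is open.
Try {Exercise}:
  P1: blocked at fork node Exercise ∈ conditioning set.
  P2: blocked at fork node Exercise ∈ conditioning set.
  P3: blocked at fork node Exercise ∈ conditioning set.
{Exercise} contains no descendant of AlcoholUse and blocks every backdoor path.
No other singleton works — e.g. {BMI} leaves P3 open — so {Exercise} is the unique smallest valid adjustment set.

{Exercise}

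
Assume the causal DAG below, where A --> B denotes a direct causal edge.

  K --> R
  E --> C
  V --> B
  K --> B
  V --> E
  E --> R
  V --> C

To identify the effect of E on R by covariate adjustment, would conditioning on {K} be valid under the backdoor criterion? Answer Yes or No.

Backdoor paths from E to R (paths whose first edge points into E):
  P1: E <- V -> B <- K -> R
Condition 1 (no descendant of E in the set): holds — descendants of E are {C, R}; none are in {K}.
Condition 2 (every backdoor path blocked by {K}):
  P1: blocked at collider B (neither it nor any descendant is in the conditioning set).
{K} satisfies the backdoor criterion.

Yes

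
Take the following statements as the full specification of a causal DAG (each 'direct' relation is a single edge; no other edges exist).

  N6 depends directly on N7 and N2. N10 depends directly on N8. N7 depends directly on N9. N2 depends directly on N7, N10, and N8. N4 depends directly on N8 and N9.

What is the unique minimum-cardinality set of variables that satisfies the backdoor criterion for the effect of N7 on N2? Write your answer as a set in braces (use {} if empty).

{}

Variables eligible for adjustment (non-descendants of N7, excluding N7 and N2): {N10, N4, N8, N9}.
Backdoor paths from N7 to N2:
  P1: N7 <- N9 -> N4 <- N8 -> N10 -> N2
  P2: N7 <- N9 -> N4 <- N8 -> N2
Each backdoor path contains an unconditioned collider, so every path is already blocked with the empty conditioning set:
  P1: blocked at collider N4 (neither it nor any descendant is in the conditioning set).
  P2: blocked at collider N4 (neither it nor any descendant is in the conditioning set).
The empty set is therefore the unique smallest valid set.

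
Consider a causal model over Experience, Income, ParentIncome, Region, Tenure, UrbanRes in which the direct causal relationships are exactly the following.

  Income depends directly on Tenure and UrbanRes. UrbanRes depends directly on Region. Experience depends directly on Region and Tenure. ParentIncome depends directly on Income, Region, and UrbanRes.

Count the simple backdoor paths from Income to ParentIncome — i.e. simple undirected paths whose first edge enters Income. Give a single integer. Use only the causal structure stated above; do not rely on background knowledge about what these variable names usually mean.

A backdoor path from Income to ParentIncome is any simple undirected path whose first edge points into Income (i.e. leaves Income via a parent).
Parents of Income: {Tenure, UrbanRes}.
Enumerating:
  P1: Income <- Tenure -> Experience <- Region -> UrbanRes -> ParentIncome
  P2: Income <- Tenure -> Experience <- Region -> ParentIncome
  P3: Income <- UrbanRes <- Region -> ParentIncome
  P4: Income <- UrbanRes -> ParentIncome
That exhausts the simple backdoor paths. Count: 4.

4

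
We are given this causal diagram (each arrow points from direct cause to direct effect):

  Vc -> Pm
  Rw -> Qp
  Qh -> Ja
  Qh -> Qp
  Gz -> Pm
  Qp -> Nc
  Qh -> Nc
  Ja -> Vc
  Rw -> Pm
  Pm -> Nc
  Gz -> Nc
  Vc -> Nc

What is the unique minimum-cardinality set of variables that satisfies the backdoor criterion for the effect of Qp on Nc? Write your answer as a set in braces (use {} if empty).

{Qh, Rw}

Variables eligible for adjustment (non-descendants of Qp, excluding Qp and Nc): {Gz, Ja, Pm, Qh, Rw, Vc}.
Backdoor paths from Qp to Nc:
  P1: Qp <- Rw -> Pm <- Vc <- Ja <- Qh -> Nc
  P2: Qp <- Rw -> Pm <- Vc -> Nc
  P3: Qp <- Rw -> Pm <- Gz -> Nc
  P4: Qp <- Rw -> Pm -> Nc
  P5: Qp <- Qh -> Ja -> Vc -> Pm <- Gz -> Nc
  P6: Qp <- Qh -> Ja -> Vc -> Pm -> Nc
  P7: Qp <- Qh -> Ja -> Vc -> Nc
  P8: Qp <- Qh -> Nc
The empty set is not sufficient: P4 (Qp <- Rw -> Pm -> Nc) has no collider blocking it and no conditioned non-collider, so it is open.
Try {Qh, Rw}:
  P1: blocked at fork node Rw ∈ conditioning set.
  P2: blocked at fork node Rw ∈ conditioning set.
  P3: blocked at fork node Rw ∈ conditioning set.
  P4: blocked at fork node Rw ∈ conditioning set.
  P5: blocked at fork node Qh ∈ conditioning set.
  P6: blocked at fork node Qh ∈ conditioning set.
  P7: blocked at fork node Qh ∈ conditioning set.
  P8: blocked at fork node Qh ∈ conditioning set.
{Qh, Rw} contains no descendant of Qp and blocks every backdoor path.
Every element of {Qh, Rw} is needed (dropping Qh leaves P6 open; dropping Rw leaves P4 open), so no proper subset is valid.
Among all size-2 subsets of the eligible variables, only {Qh, Rw} blocks every backdoor path, so it is the unique smallest valid adjustment set.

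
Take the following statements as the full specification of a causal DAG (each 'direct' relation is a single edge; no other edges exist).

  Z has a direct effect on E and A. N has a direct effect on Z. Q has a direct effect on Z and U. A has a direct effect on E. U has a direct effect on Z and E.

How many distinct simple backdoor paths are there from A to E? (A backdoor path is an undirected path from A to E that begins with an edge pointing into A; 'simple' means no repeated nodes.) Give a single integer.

3

A backdoor path from A to E is any simple undirected path whose first edge points into A (i.e. leaves A via a parent).
Parents of A: {Z}.
Enumerating:
  P1: A <- Z <- Q -> U -> E
  P2: A <- Z <- U -> E
  P3: A <- Z -> E
That exhausts the simple backdoor paths. Count: 3.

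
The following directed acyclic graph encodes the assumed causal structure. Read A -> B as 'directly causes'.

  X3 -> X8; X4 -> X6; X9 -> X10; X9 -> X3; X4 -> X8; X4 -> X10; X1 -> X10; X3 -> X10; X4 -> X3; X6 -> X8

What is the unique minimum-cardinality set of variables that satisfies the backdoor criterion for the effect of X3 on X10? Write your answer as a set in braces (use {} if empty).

{X4, X9}

Variables eligible for adjustment (non-descendants of X3, excluding X3 and X10): {X1, X4, X6, X9}.
Backdoor paths from X3 to X10:
  P1: X3 <- X9 -> X10
  P2: X3 <- X4 -> X10
The empty set is not sufficient: P1 (X3 <- X9 -> X10) has no collider blocking it and no conditioned non-collider, so it is open.
Try {X4, X9}:
  P1: blocked at fork node X9 ∈ conditioning set.
  P2: blocked at fork node X4 ∈ conditioning set.
{X4, X9} contains no descendant of X3 and blocks every backdoor path.
Every element of {X4, X9} is needed (dropping X4 leaves P2 open; dropping X9 leaves P1 open), so no proper subset is valid.
Among all size-2 subsets of the eligible variables, only {X4, X9} blocks every backdoor path, so it is the unique smallest valid adjustment set.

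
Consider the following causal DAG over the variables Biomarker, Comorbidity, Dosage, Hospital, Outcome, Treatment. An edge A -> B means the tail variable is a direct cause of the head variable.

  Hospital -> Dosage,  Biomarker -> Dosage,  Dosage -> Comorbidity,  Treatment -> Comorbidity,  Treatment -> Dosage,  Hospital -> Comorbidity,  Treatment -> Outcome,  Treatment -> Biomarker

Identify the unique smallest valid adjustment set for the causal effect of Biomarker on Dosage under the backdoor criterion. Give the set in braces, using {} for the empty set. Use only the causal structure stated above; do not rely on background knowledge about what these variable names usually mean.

Variables eligible for adjustment (non-descendants of Biomarker, excluding Biomarker and Dosage): {Hospital, Outcome, Treatment}.
Backdoor paths from Biomarker to Dosage:
  P1: Biomarker <- Treatment -> Dosage
  P2: Biomarker <- Treatment -> Comorbidity <- Hospital -> Dosage
  P3: Biomarker <- Treatment -> Comorbidity <- Dosage
The empty set is not sufficient: P1 (Biomarker <- Treatment -> Dosage) has no collider blocking it and no conditioned non-collider, so it is open.
Try {Treatment}:
  P1: blocked at fork node Treatment ∈ conditioning set.
  P2: blocked at fork node Treatment ∈ conditioning set.
  P3: blocked at fork node Treatment ∈ conditioning set.
{Treatment} contains no descendant of Biomarker and blocks every backdoor path.
No other singleton works — e.g. {Hospital} leaves P1 open — so {Treatment} is the unique smallest valid adjustment set.

{Treatment}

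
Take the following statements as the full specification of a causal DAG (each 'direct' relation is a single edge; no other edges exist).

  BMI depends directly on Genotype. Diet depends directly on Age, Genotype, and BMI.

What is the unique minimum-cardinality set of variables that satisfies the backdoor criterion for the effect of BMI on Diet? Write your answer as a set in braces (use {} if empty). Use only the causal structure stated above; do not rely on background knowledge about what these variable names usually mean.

{Genotype}

Variables eligible for adjustment (non-descendants of BMI, excluding BMI and Diet): {Age, Genotype}.
Backdoor paths from BMI to Diet:
  P1: BMI <- Genotype -> Diet
The empty set is not sufficient: P1 (BMI <- Genotype -> Diet) has no collider blocking it and no conditioned non-collider, so it is open.
Try {Genotype}:
  P1: blocked at fork node Genotype ∈ conditioning set.
{Genotype} contains no descendant of BMI and blocks every backdoor path.
No other singleton works — e.g. {Age} leaves P1 open — so {Genotype} is the unique smallest valid adjustment set.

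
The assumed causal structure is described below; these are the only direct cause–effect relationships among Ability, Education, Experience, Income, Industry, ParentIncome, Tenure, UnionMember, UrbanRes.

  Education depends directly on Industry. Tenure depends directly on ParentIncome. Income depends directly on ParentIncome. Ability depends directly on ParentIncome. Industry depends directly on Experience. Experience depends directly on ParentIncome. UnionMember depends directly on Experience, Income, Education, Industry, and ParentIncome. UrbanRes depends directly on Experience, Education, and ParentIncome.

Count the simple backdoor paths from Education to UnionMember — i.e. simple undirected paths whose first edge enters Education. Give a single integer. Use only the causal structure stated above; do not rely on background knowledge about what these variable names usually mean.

A backdoor path from Education to UnionMember is any simple undirected path whose first edge points into Education (i.e. leaves Education via a parent).
Parents of Education: {Industry}.
Enumerating:
  P1: Education <- Industry <- Experience <- ParentIncome -> Income -> UnionMember
  P2: Education <- Industry <- Experience <- ParentIncome -> UnionMember
  P3: Education <- Industry <- Experience -> UnionMember
  P4: Education <- Industry <- Experience -> UrbanRes <- ParentIncome -> Income -> UnionMember
  P5: Education <- Industry <- Experience -> UrbanRes <- ParentIncome -> UnionMember
  P6: Education <- Industry -> UnionMember
That exhausts the simple backdoor paths. Count: 6.

6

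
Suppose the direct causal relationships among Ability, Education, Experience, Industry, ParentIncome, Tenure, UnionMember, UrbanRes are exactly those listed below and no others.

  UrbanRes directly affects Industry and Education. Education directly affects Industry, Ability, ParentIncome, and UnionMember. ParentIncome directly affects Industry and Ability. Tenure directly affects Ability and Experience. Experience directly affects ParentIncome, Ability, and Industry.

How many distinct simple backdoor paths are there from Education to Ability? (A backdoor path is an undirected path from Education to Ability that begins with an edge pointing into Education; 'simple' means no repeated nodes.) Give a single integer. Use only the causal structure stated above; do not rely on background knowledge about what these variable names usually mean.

A backdoor path from Education to Ability is any simple undirected path whose first edge points into Education (i.e. leaves Education via a parent).
Parents of Education: {UrbanRes}.
Enumerating:
  P1: Education <- UrbanRes -> Industry <- Experience <- Tenure -> Ability
  P2: Education <- UrbanRes -> Industry <- Experience -> ParentIncome -> Ability
  P3: Education <- UrbanRes -> Industry <- Experience -> Ability
  P4: Education <- UrbanRes -> Industry <- ParentIncome <- Experience <- Tenure -> Ability
  P5: Education <- UrbanRes -> Industry <- ParentIncome <- Experience -> Ability
  P6: Education <- UrbanRes -> Industry <- ParentIncome -> Ability
That exhausts the simple backdoor paths. Count: 6.

6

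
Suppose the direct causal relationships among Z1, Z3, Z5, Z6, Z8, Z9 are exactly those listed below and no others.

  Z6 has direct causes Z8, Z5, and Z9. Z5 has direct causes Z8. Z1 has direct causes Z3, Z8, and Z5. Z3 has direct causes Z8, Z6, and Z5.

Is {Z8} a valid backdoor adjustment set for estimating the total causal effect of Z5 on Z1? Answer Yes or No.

Yes

Backdoor paths from Z5 to Z1 (paths whose first edge points into Z5):
  P1: Z5 <- Z8 -> Z6 -> Z3 -> Z1
  P2: Z5 <- Z8 -> Z3 -> Z1
  P3: Z5 <- Z8 -> Z1
Condition 1 (no descendant of Z5 in the set): holds — descendants of Z5 are {Z1, Z3, Z6}; none are in {Z8}.
Condition 2 (every backdoor path blocked by {Z8}):
  P1: blocked at fork node Z8 ∈ conditioning set.
  P2: blocked at fork node Z8 ∈ conditioning set.
  P3: blocked at fork node Z8 ∈ conditioning set.
{Z8} satisfies the backdoor criterion.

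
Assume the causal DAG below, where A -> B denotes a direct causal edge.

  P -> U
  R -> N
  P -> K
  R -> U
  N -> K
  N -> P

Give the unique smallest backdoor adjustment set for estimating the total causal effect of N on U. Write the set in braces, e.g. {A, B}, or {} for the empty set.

{R}

Variables eligible for adjustment (non-descendants of N, excluding N and U): {R}.
Backdoor paths from N to U:
  P1: N <- R -> U
The empty set is not sufficient: P1 (N <- R -> U) has no collider blocking it and no conditioned non-collider, so it is open.
Try {R}:
  P1: blocked at fork node R ∈ conditioning set.
{R} contains no descendant of N and blocks every backdoor path.
{R} is the unique smallest valid adjustment set.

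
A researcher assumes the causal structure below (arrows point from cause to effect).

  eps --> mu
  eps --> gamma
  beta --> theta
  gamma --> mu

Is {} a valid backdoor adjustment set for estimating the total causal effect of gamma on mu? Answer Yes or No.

No

Backdoor paths from gamma to mu (paths whose first edge points into gamma):
  P1: gamma <- eps -> mu
Condition 1 (no descendant of gamma in the set): holds — descendants of gamma are {mu}; none are in {}.
Condition 2 (every backdoor path blocked by {}):
  P1: open — no interior node is in the conditioning set.
{} does not satisfy the backdoor criterion.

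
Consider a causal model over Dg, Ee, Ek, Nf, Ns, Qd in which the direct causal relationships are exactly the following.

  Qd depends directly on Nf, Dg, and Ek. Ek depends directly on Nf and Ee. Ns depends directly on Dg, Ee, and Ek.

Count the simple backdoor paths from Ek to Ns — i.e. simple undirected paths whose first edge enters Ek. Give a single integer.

2

A backdoor path from Ek to Ns is any simple undirected path whose first edge points into Ek (i.e. leaves Ek via a parent).
Parents of Ek: {Ee, Nf}.
Enumerating:
  P1: Ek <- Nf -> Qd <- Dg -> Ns
  P2: Ek <- Ee -> Ns
That exhausts the simple backdoor paths. Count: 2.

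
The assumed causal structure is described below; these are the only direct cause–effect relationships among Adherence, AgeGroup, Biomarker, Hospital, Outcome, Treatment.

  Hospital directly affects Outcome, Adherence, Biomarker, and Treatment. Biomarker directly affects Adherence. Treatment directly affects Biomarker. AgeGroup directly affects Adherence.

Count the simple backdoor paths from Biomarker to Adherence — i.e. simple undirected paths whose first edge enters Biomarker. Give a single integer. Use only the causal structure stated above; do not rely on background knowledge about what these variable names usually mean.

A backdoor path from Biomarker to Adherence is any simple undirected path whose first edge points into Biomarker (i.e. leaves Biomarker via a parent).
Parents of Biomarker: {Hospital, Treatment}.
Enumerating:
  P1: Biomarker <- Hospital -> Adherence
  P2: Biomarker <- Treatment <- Hospital -> Adherence
That exhausts the simple backdoor paths. Count: 2.

2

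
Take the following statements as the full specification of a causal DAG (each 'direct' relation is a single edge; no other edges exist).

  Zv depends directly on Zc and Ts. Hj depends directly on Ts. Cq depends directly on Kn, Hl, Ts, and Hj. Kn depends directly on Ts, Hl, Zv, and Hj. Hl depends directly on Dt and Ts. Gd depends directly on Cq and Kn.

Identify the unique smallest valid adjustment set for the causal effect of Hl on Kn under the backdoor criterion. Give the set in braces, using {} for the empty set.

Variables eligible for adjustment (non-descendants of Hl, excluding Hl and Kn): {Dt, Hj, Ts, Zc, Zv}.
Backdoor paths from Hl to Kn:
  P1: Hl <- Ts -> Hj -> Kn
  P2: Hl <- Ts -> Hj -> Cq <- Kn
  P3: Hl <- Ts -> Hj -> Cq -> Gd <- Kn
  P4: Hl <- Ts -> Zv -> Kn
  P5: Hl <- Ts -> Kn
  P6: Hl <- Ts -> Cq <- Hj -> Kn
  P7: Hl <- Ts -> Cq <- Kn
  P8: Hl <- Ts -> Cq -> Gd <- Kn
The empty set is not sufficient: P1 (Hl <- Ts -> Hj -> Kn) has no collider blocking it and no conditioned non-collider, so it is open.
Try {Ts}:
  P1: blocked at fork node Ts ∈ conditioning set.
  P2: blocked at fork node Ts ∈ conditioning set.
  P3: blocked at fork node Ts ∈ conditioning set.
  P4: blocked at fork node Ts ∈ conditioning set.
  P5: blocked at fork node Ts ∈ conditioning set.
  P6: blocked at fork node Ts ∈ conditioning set.
  P7: blocked at fork node Ts ∈ conditioning set.
  P8: blocked at fork node Ts ∈ conditioning set.
{Ts} contains no descendant of Hl and blocks every backdoor path.
No other singleton works — e.g. {Dt} leaves P1 open — so {Ts} is the unique smallest valid adjustment set.

{Ts}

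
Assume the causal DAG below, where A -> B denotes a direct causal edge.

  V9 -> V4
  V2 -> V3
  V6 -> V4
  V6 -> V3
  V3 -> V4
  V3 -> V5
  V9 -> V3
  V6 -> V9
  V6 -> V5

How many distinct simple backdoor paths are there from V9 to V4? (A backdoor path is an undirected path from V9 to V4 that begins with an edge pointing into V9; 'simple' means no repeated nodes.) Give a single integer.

A backdoor path from V9 to V4 is any simple undirected path whose first edge points into V9 (i.e. leaves V9 via a parent).
Parents of V9: {V6}.
Enumerating:
  P1: V9 <- V6 -> V3 -> V4
  P2: V9 <- V6 -> V4
  P3: V9 <- V6 -> V5 <- V3 -> V4
That exhausts the simple backdoor paths. Count: 3.

3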